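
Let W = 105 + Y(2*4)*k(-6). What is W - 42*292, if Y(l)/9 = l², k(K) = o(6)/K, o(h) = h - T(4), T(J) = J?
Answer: -12351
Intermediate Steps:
o(h) = -4 + h (o(h) = h - 1*4 = h - 4 = -4 + h)
k(K) = 2/K (k(K) = (-4 + 6)/K = 2/K)
Y(l) = 9*l²
W = -87 (W = 105 + (9*(2*4)²)*(2/(-6)) = 105 + (9*8²)*(2*(-⅙)) = 105 + (9*64)*(-⅓) = 105 + 576*(-⅓) = 105 - 192 = -87)
W - 42*292 = -87 - 42*292 = -87 - 1*12264 = -87 - 12264 = -12351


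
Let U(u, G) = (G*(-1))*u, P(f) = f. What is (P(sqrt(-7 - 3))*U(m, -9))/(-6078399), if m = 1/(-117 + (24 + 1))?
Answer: 3*I*sqrt(10)/186404236 ≈ 5.0894e-8*I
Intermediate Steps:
m = -1/92 (m = 1/(-117 + 25) = 1/(-92) = -1/92 ≈ -0.010870)
U(u, G) = -G*u (U(u, G) = (-G)*u = -G*u)
(P(sqrt(-7 - 3))*U(m, -9))/(-6078399) = (sqrt(-7 - 3)*(-1*(-9)*(-1/92)))/(-6078399) = (sqrt(-10)*(-9/92))*(-1/6078399) = ((I*sqrt(10))*(-9/92))*(-1/6078399) = -9*I*sqrt(10)/92*(-1/6078399) = 3*I*sqrt(10)/186404236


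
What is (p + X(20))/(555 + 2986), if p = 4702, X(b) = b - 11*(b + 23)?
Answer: 4249/3541 ≈ 1.1999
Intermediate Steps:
X(b) = -253 - 10*b (X(b) = b - 11*(23 + b) = b + (-253 - 11*b) = -253 - 10*b)
(p + X(20))/(555 + 2986) = (4702 + (-253 - 10*20))/(555 + 2986) = (4702 + (-253 - 200))/3541 = (4702 - 453)*(1/3541) = 4249*(1/3541) = 4249/3541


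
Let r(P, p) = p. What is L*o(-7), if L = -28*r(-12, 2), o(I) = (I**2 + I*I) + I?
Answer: -5096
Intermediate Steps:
o(I) = I + 2*I**2 (o(I) = (I**2 + I**2) + I = 2*I**2 + I = I + 2*I**2)
L = -56 (L = -28*2 = -56)
L*o(-7) = -(-392)*(1 + 2*(-7)) = -(-392)*(1 - 14) = -(-392)*(-13) = -56*91 = -5096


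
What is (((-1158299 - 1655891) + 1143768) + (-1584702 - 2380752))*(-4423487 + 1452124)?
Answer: 16746233418988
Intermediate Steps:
(((-1158299 - 1655891) + 1143768) + (-1584702 - 2380752))*(-4423487 + 1452124) = ((-2814190 + 1143768) - 3965454)*(-2971363) = (-1670422 - 3965454)*(-2971363) = -5635876*(-2971363) = 16746233418988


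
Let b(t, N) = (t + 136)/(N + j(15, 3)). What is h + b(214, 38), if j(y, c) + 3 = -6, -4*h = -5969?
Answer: 174501/116 ≈ 1504.3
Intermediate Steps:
h = 5969/4 (h = -¼*(-5969) = 5969/4 ≈ 1492.3)
j(y, c) = -9 (j(y, c) = -3 - 6 = -9)
b(t, N) = (136 + t)/(-9 + N) (b(t, N) = (t + 136)/(N - 9) = (136 + t)/(-9 + N))
h + b(214, 38) = 5969/4 + (136 + 214)/(-9 + 38) = 5969/4 + 350/29 = 174501/116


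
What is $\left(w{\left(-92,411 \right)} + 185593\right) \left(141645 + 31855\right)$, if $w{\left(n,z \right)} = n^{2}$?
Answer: $33668889500$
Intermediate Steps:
$\left(w{\left(-92,411 \right)} + 185593\right) \left(141645 + 31855\right) = \left(\left(-92\right)^{2} + 185593\right) \left(141645 + 31855\right) = \left(8464 + 185593\right) 173500 = 194057 \cdot 173500 = 33668889500$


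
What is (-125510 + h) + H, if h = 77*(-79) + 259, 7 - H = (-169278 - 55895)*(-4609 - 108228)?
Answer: -25407977128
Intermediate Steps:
H = -25407845794 (H = 7 - (-169278 - 55895)*(-4609 - 108228) = 7 - (-225173)*(-112837) = 7 - 1*25407845801 = 7 - 25407845801 = -25407845794)
h = -5824 (h = -6083 + 259 = -5824)
(-125510 + h) + H = (-125510 - 5824) - 25407845794 = -131334 - 25407845794 = -25407977128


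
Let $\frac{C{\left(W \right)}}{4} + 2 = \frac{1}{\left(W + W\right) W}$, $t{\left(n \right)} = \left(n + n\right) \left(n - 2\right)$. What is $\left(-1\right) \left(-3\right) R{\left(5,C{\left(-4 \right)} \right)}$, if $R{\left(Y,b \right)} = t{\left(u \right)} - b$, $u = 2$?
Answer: $\frac{189}{8} \approx 23.625$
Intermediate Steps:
$t{\left(n \right)} = 2 n \left(-2 + n\right)$
$C{\left(W \right)} = -8 + \frac{2}{W^{2}}$ ($C{\left(W \right)} = -8 + 4 \frac{1}{\left(W + W\right) W} = -8 + 4 \frac{1}{2 W W} = -8 + 4 \frac{\frac{1}{2} \frac{1}{W}}{W} = -8 + 4 \frac{1}{2 W^{2}} = -8 + \frac{2}{W^{2}}$)
$R{\left(Y,b \right)} = - b$ ($R{\left(Y,b \right)} = 2 \cdot 2 \left(-2 + 2\right) - b = 2 \cdot 2 \cdot 0 - b = 0 - b = - b$)
$\left(-1\right) \left(-3\right) R{\left(5,C{\left(-4 \right)} \right)} = \left(-1\right) \left(-3\right) \left(- (-8 + \frac{2}{16})\right) = 3 \left(- (-8 + 2 \cdot \frac{1}{16})\right) = 3 \left(- (-8 + \frac{1}{8})\right) = 3 \left(\left(-1\right) \left(- \frac{63}{8}\right)\right) = 3 \cdot \frac{63}{8} = \frac{189}{8}$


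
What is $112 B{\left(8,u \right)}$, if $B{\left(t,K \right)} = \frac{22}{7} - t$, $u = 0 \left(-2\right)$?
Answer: $-544$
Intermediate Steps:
$u = 0$
$B{\left(t,K \right)} = \frac{22}{7} - t$ ($B{\left(t,K \right)} = 22 \cdot \frac{1}{7} - t = \frac{22}{7} - t$)
$112 B{\left(8,u \right)} = 112 \left(\frac{22}{7} - 8\right) = 112 \left(- \frac{34}{7}\right) = -544$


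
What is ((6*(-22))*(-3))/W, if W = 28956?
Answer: 33/2413 ≈ 0.013676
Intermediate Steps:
((6*(-22))*(-3))/W = ((6*(-22))*(-3))/28956 = -132*(-3)*(1/28956) = 396*(1/28956) = 33/2413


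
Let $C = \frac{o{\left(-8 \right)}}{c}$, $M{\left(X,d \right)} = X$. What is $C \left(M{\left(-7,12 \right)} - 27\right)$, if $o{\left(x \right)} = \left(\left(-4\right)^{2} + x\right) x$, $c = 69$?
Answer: $\frac{2176}{69} \approx 31.536$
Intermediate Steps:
$o{\left(x \right)} = x \left(16 + x\right)$ ($o{\left(x \right)} = \left(16 + x\right) x = x \left(16 + x\right)$)
$C = - \frac{64}{69}$ ($C = \frac{\left(-8\right) \left(16 - 8\right)}{69} = \left(-8\right) 8 \cdot \frac{1}{69} = \left(-64\right) \frac{1}{69} = - \frac{64}{69} \approx -0.92754$)
$C \left(M{\left(-7,12 \right)} - 27\right) = - \frac{64 \left(-7 - 27\right)}{69} = \left(- \frac{64}{69}\right) \left(-34\right) = \frac{2176}{69}$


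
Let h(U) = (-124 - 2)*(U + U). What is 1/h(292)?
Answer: -1/73584 ≈ -1.3590e-5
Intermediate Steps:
h(U) = -252*U
1/h(292) = 1/(-252*292) = 1/(-73584) = -1/73584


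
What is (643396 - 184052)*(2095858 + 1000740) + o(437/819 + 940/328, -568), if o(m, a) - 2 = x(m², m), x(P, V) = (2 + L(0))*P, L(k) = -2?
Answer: 1422403711714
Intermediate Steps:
x(P, V) = 0 (x(P, V) = (2 - 2)*P = 0*P = 0)
o(m, a) = 2 (o(m, a) = 2 + 0 = 2)
(643396 - 184052)*(2095858 + 1000740) + o(437/819 + 940/328, -568) = (643396 - 184052)*(2095858 + 1000740) + 2 = 459344*3096598 + 2 = 1422403711712 + 2 = 1422403711714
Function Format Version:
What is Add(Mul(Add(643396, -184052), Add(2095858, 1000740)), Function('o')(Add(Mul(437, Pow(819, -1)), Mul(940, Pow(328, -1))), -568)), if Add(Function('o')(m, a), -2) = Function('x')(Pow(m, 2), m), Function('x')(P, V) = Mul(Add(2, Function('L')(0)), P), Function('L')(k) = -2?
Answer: 1422403711714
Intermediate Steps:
Function('x')(P, V) = 0 (Function('x')(P, V) = Mul(Add(2, -2), P) = Mul(0, P) = 0)
Function('o')(m, a) = 2 (Function('o')(m, a) = Add(2, 0) = 2)
Add(Mul(Add(643396, -184052), Add(2095858, 1000740)), Function('o')(Add(Mul(437, Pow(819, -1)), Mul(940, Pow(328, -1))), -568)) = Add(Mul(Add(643396, -184052), Add(2095858, 1000740)), 2) = Add(Mul(459344, 3096598), 2) = Add(1422403711712, 2) = 1422403711714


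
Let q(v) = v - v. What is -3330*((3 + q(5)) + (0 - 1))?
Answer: -6660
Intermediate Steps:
q(v) = 0
-3330*((3 + q(5)) + (0 - 1)) = -3330*((3 + 0) + (0 - 1)) = -3330*(3 - 1) = -3330*2 = -6660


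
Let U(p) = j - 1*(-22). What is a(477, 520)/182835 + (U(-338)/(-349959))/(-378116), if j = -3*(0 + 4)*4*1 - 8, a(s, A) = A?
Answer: 2293634811683/806455305153558 ≈ 0.0028441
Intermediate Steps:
j = -56 (j = -12*4 - 8 = -3*16 - 8 = -48 - 8 = -56)
U(p) = -34 (U(p) = -56 - 1*(-22) = -56 + 22 = -34)
a(477, 520)/182835 + (U(-338)/(-349959))/(-378116) = 520/182835 - 34/(-349959)/(-378116) = 520*(1/182835) - 34*(-1/349959)*(-1/378116) = 104/36567 + (34/349959)*(-1/378116) = 104/36567 - 17/66162548622 = 2293634811683/806455305153558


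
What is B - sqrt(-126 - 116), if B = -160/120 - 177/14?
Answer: -587/42 - 11*I*sqrt(2) ≈ -13.976 - 15.556*I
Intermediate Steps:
B = -587/42 (B = -160*1/120 - 177*1/14 = -4/3 - 177/14 = -587/42 ≈ -13.976)
B - sqrt(-126 - 116) = -587/42 - sqrt(-126 - 116) = -587/42 - sqrt(-242) = -587/42 - 11*I*sqrt(2)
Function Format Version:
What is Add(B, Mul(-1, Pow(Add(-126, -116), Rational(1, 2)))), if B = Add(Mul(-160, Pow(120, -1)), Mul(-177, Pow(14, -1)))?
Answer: Add(Rational(-587, 42), Mul(-11, I, Pow(2, Rational(1, 2)))) ≈ Add(-13.976, Mul(-15.556, I))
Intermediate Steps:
B = Rational(-587, 42) (B = Add(Mul(-160, Rational(1, 120)), Mul(-177, Rational(1, 14))) = Add(Rational(-4, 3), Rational(-177, 14)) = Rational(-587, 42) ≈ -13.976)
Add(B, Mul(-1, Pow(Add(-126, -116), Rational(1, 2)))) = Add(Rational(-587, 42), Mul(-1, Pow(Add(-126, -116), Rational(1, 2)))) = Add(Rational(-587, 42), Mul(-1, Pow(-242, Rational(1, 2)))) = Add(Rational(-587, 42), Mul(-1, Mul(11, I, Pow(2, Rational(1, 2))))) = Add(Rational(-587, 42), Mul(-11, I, Pow(2, Rational(1, 2))))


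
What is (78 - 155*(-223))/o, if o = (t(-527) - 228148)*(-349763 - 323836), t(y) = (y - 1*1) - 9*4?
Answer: 34643/154060174488 ≈ 2.2487e-7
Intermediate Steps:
t(y) = -37 + y (t(y) = (y - 1) - 36 = (-1 + y) - 36 = -37 + y)
o = 154060174488 (o = ((-37 - 527) - 228148)*(-349763 - 323836) = (-564 - 228148)*(-673599) = -228712*(-673599) = 154060174488)
(78 - 155*(-223))/o = (78 - 155*(-223))/154060174488 = (78 + 34565)*(1/154060174488) = 34643*(1/154060174488) = 34643/154060174488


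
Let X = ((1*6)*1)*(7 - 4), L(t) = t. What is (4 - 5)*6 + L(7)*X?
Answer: 120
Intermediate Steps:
X = 18 (X = (6*1)*3 = 6*3 = 18)
(4 - 5)*6 + L(7)*X = (4 - 5)*6 + 7*18 = -1*6 + 126 = -6 + 126 = 120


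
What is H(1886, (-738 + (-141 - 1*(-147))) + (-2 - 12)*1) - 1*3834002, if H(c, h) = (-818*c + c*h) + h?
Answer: -6784452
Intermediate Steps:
H(c, h) = h - 818*c + c*h
H(1886, (-738 + (-141 - 1*(-147))) + (-2 - 12)*1) - 1*3834002 = (((-738 + (-141 - 1*(-147))) + (-2 - 12)*1) - 818*1886 + 1886*((-738 + (-141 - 1*(-147))) + (-2 - 12)*1)) - 1*3834002 = (((-738 + (-141 + 147)) - 14*1) - 1542748 + 1886*((-738 + (-141 + 147)) - 14*1)) - 3834002 = (((-738 + 6) - 14) - 1542748 + 1886*((-738 + 6) - 14)) - 3834002 = ((-732 - 14) - 1542748 + 1886*(-732 - 14)) - 3834002 = (-746 - 1542748 + 1886*(-746)) - 3834002 = (-746 - 1542748 - 1406956) - 3834002 = -2950450 - 3834002 = -6784452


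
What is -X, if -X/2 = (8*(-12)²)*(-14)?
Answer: -32256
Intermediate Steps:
X = 32256 (X = -2*8*(-12)²*(-14) = -2*8*144*(-14) = -2304*(-14) = -2*(-16128) = 32256)
-X = -1*32256 = -32256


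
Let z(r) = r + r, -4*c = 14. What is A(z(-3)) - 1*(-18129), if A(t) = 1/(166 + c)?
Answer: 5891927/325 ≈ 18129.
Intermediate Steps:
c = -7/2 (c = -¼*14 = -7/2 ≈ -3.5000)
z(r) = 2*r
A(t) = 2/325 (A(t) = 1/(166 - 7/2) = 1/(325/2) = 2/325)
A(z(-3)) - 1*(-18129) = 2/325 - 1*(-18129) = 2/325 + 18129 = 5891927/325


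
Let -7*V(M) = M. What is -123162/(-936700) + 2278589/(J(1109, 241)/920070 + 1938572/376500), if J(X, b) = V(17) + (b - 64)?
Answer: 5391123781972690627491/12182772560827475 ≈ 4.4252e+5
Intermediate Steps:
V(M) = -M/7
J(X, b) = -465/7 + b (J(X, b) = -1/7*17 + (b - 64) = -17/7 + (-64 + b) = -465/7 + b)
-123162/(-936700) + 2278589/(J(1109, 241)/920070 + 1938572/376500) = -123162/(-936700) + 2278589/((-465/7 + 241)/920070 + 1938572/376500) = -123162*(-1/936700) + 2278589/((1222/7)*(1/920070) + 1938572*(1/376500)) = 61581/468350 + 2278589/(611/3220245 + 484643/94125) = 61581/468350 + 2278589/(104048447194/20207037375) = 61581/468350 + 2278589*(20207037375/104048447194) = 61581/468350 + 46043533085263875/104048447194 = 5391123781972690627491/12182772560827475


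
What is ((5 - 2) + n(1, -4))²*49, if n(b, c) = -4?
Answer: 49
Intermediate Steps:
((5 - 2) + n(1, -4))²*49 = ((5 - 2) - 4)²*49 = (3 - 4)²*49 = (-1)²*49 = 1*49 = 49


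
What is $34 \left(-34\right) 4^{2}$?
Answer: $-18496$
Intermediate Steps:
$34 \left(-34\right) 4^{2} = \left(-1156\right) 16 = -18496$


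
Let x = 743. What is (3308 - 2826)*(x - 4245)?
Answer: -1687964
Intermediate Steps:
(3308 - 2826)*(x - 4245) = (3308 - 2826)*(743 - 4245) = 482*(-3502) = -1687964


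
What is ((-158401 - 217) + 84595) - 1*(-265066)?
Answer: 191043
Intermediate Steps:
((-158401 - 217) + 84595) - 1*(-265066) = (-158618 + 84595) + 265066 = -74023 + 265066 = 191043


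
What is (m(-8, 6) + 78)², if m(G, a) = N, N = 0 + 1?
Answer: 6241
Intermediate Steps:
N = 1
m(G, a) = 1
(m(-8, 6) + 78)² = (1 + 78)² = 79² = 6241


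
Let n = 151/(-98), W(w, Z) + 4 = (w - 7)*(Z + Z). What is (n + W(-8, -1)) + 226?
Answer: 24545/98 ≈ 250.46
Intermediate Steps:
W(w, Z) = -4 + 2*Z*(-7 + w) (W(w, Z) = -4 + (w - 7)*(Z + Z) = -4 + (-7 + w)*(2*Z) = -4 + 2*Z*(-7 + w))
n = -151/98 (n = 151*(-1/98) = -151/98 ≈ -1.5408)
(n + W(-8, -1)) + 226 = (-151/98 + (-4 - 14*(-1) + 2*(-1)*(-8))) + 226 = (-151/98 + (-4 + 14 + 16)) + 226 = (-151/98 + 26) + 226 = 2397/98 + 226 = 24545/98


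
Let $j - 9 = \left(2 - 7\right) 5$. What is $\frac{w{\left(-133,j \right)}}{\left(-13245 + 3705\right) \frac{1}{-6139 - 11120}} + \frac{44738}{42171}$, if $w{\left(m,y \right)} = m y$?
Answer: $\frac{14344884514}{3725105} \approx 3850.9$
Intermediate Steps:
$j = -16$ ($j = 9 + \left(2 - 7\right) 5 = 9 - 25 = -16$)
$\frac{w{\left(-133,j \right)}}{\left(-13245 + 3705\right) \frac{1}{-6139 - 11120}} + \frac{44738}{42171} = \frac{\left(-133\right) \left(-16\right)}{\left(-13245 + 3705\right) \frac{1}{-6139 - 11120}} + \frac{44738}{42171} = \frac{2128}{\left(-9540\right) \frac{1}{-17259}} + 44738 \cdot \frac{1}{42171} = \frac{2128}{\left(-9540\right) \left(- \frac{1}{17259}\right)} + \frac{44738}{42171} = \frac{2128}{\frac{3180}{5753}} + \frac{44738}{42171} = 2128 \cdot \frac{5753}{3180} + \frac{44738}{42171} = \frac{3060596}{795} + \frac{44738}{42171} = \frac{14344884514}{3725105}$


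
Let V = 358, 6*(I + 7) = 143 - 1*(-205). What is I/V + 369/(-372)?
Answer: -18855/22196 ≈ -0.84948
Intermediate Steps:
I = 51 (I = -7 + (143 - 1*(-205))/6 = -7 + (143 + 205)/6 = -7 + (⅙)*348 = -7 + 58 = 51)
I/V + 369/(-372) = 51/358 + 369/(-372) = 51*(1/358) + 369*(-1/372) = 51/358 - 123/124 = -18855/22196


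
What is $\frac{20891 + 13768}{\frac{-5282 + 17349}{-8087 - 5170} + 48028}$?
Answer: $\frac{459474363}{636695129} \approx 0.72165$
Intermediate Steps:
$\frac{20891 + 13768}{\frac{-5282 + 17349}{-8087 - 5170} + 48028} = \frac{34659}{\frac{12067}{-13257} + 48028} = \frac{34659}{12067 \left(- \frac{1}{13257}\right) + 48028} = \frac{34659}{- \frac{12067}{13257} + 48028} = \frac{34659}{\frac{636695129}{13257}} = 34659 \cdot \frac{13257}{636695129} = \frac{459474363}{636695129}$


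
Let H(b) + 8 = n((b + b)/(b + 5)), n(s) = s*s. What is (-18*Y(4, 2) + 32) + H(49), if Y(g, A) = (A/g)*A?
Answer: 6775/729 ≈ 9.2935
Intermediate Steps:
n(s) = s²
H(b) = -8 + 4*b²/(5 + b)² (H(b) = -8 + ((b + b)/(b + 5))² = -8 + ((2*b)/(5 + b))² = -8 + (2*b/(5 + b))² = -8 + 4*b²/(5 + b)²)
Y(g, A) = A²/g
(-18*Y(4, 2) + 32) + H(49) = (-18*2²/4 + 32) + (-8 + 4*49²/(5 + 49)²) = (-72/4 + 32) + (-8 + 4*2401/54²) = (-18*1 + 32) + (-8 + 4*2401*(1/2916)) = (-18 + 32) + (-8 + 2401/729) = 14 - 3431/729 = 6775/729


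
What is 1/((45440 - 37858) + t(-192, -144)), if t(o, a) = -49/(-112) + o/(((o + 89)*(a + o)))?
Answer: 11536/87470935 ≈ 0.00013188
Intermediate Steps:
t(o, a) = 7/16 + o/((89 + o)*(a + o)) (t(o, a) = -49*(-1/112) + o/(((89 + o)*(a + o))) = 7/16 + o*(1/((89 + o)*(a + o))) = 7/16 + o/((89 + o)*(a + o)))
1/((45440 - 37858) + t(-192, -144)) = 1/((45440 - 37858) + (7*(-192)**2 + 623*(-144) + 639*(-192) + 7*(-144)*(-192))/(16*((-192)**2 + 89*(-144) + 89*(-192) - 144*(-192)))) = 1/(7582 + (7*36864 - 89712 - 122688 + 193536)/(16*(36864 - 12816 - 17088 + 27648))) = 1/(7582 + (1/16)*(258048 - 89712 - 122688 + 193536)/34608) = 1/(7582 + (1/16)*(1/34608)*239184) = 1/(7582 + 4983/11536) = 1/(87470935/11536) = 11536/87470935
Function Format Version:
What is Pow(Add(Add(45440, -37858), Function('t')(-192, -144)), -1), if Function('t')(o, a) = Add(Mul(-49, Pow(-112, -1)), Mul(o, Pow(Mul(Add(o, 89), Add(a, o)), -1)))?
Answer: Rational(11536, 87470935) ≈ 0.00013188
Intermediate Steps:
Function('t')(o, a) = Add(Rational(7, 16), Mul(o, Pow(Add(89, o), -1), Pow(Add(a, o), -1))) (Function('t')(o, a) = Add(Mul(-49, Rational(-1, 112)), Mul(o, Pow(Mul(Add(89, o), Add(a, o)), -1))) = Add(Rational(7, 16), Mul(o, Mul(Pow(Add(89, o), -1), Pow(Add(a, o), -1)))) = Add(Rational(7, 16), Mul(o, Pow(Add(89, o), -1), Pow(Add(a, o), -1))))
Pow(Add(Add(45440, -37858), Function('t')(-192, -144)), -1) = Pow(Add(Add(45440, -37858), Mul(Rational(1, 16), Pow(Add(Pow(-192, 2), Mul(89, -144), Mul(89, -192), Mul(-144, -192)), -1), Add(Mul(7, Pow(-192, 2)), Mul(623, -144), Mul(639, -192), Mul(7, -144, -192)))), -1) = Pow(Add(7582, Mul(Rational(1, 16), Pow(Add(36864, -12816, -17088, 27648), -1), Add(Mul(7, 36864), -89712, -122688, 193536))), -1) = Pow(Add(7582, Mul(Rational(1, 16), Pow(34608, -1), Add(258048, -89712, -122688, 193536))), -1) = Pow(Add(7582, Mul(Rational(1, 16), Rational(1, 34608), 239184)), -1) = Pow(Add(7582, Rational(4983, 11536)), -1) = Pow(Rational(87470935, 11536), -1) = Rational(11536, 87470935)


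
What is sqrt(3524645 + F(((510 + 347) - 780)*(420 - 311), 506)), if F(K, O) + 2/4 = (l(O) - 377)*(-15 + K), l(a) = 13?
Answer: sqrt(1900210)/2 ≈ 689.24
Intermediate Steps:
F(K, O) = 10919/2 - 364*K (F(K, O) = -1/2 + (13 - 377)*(-15 + K) = -1/2 - 364*(-15 + K) = -1/2 + (5460 - 364*K) = 10919/2 - 364*K)
sqrt(3524645 + F(((510 + 347) - 780)*(420 - 311), 506)) = sqrt(3524645 + (10919/2 - 364*((510 + 347) - 780)*(420 - 311))) = sqrt(3524645 + (10919/2 - 364*(857 - 780)*109)) = sqrt(3524645 + (10919/2 - 28028*109)) = sqrt(3524645 + (10919/2 - 364*8393)) = sqrt(3524645 + (10919/2 - 3055052)) = sqrt(3524645 - 6099185/2) = sqrt(950105/2) = sqrt(1900210)/2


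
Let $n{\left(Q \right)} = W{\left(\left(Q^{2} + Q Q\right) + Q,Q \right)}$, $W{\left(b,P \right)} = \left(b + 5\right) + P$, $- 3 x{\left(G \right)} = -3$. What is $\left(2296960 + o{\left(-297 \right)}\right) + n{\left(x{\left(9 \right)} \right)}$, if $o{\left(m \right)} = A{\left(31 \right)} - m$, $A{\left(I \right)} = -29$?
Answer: $2297237$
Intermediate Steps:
$x{\left(G \right)} = 1$ ($x{\left(G \right)} = \left(- \frac{1}{3}\right) \left(-3\right) = 1$)
$W{\left(b,P \right)} = 5 + P + b$ ($W{\left(b,P \right)} = \left(5 + b\right) + P = 5 + P + b$)
$n{\left(Q \right)} = 5 + 2 Q + 2 Q^{2}$ ($n{\left(Q \right)} = 5 + Q + \left(\left(Q^{2} + Q Q\right) + Q\right) = 5 + Q + \left(\left(Q^{2} + Q^{2}\right) + Q\right) = 5 + Q + \left(2 Q^{2} + Q\right) = 5 + Q + \left(Q + 2 Q^{2}\right) = 5 + 2 Q + 2 Q^{2}$)
$o{\left(m \right)} = -29 - m$
$\left(2296960 + o{\left(-297 \right)}\right) + n{\left(x{\left(9 \right)} \right)} = \left(2296960 - -268\right) + \left(5 + 1 + 1 \left(1 + 2 \cdot 1\right)\right) = \left(2296960 + \left(-29 + 297\right)\right) + \left(5 + 1 + 1 \left(1 + 2\right)\right) = \left(2296960 + 268\right) + \left(5 + 1 + 1 \cdot 3\right) = 2297228 + \left(5 + 1 + 3\right) = 2297228 + 9 = 2297237$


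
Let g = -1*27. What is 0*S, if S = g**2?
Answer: 0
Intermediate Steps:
g = -27
S = 729 (S = (-27)**2 = 729)
0*S = 0*729 = 0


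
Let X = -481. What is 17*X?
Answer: -8177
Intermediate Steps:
17*X = 17*(-481) = -8177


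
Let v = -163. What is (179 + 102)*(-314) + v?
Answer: -88397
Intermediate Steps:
(179 + 102)*(-314) + v = (179 + 102)*(-314) - 163 = 281*(-314) - 163 = -88234 - 163 = -88397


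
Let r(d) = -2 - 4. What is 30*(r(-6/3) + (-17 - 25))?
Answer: -1440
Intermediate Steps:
r(d) = -6
30*(r(-6/3) + (-17 - 25)) = 30*(-6 + (-17 - 25)) = 30*(-6 - 42) = 30*(-48) = -1440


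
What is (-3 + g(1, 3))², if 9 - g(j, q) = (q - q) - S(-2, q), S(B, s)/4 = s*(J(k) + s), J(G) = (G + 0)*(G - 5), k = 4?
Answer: 36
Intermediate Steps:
J(G) = G*(-5 + G)
S(B, s) = 4*s*(-4 + s) (S(B, s) = 4*(s*(4*(-5 + 4) + s)) = 4*(s*(4*(-1) + s)) = 4*(s*(-4 + s)) = 4*s*(-4 + s))
g(j, q) = 9 + 4*q*(-4 + q) (g(j, q) = 9 - ((q - q) - 4*q*(-4 + q)) = 9 - (0 - 4*q*(-4 + q)) = 9 - (-4)*q*(-4 + q) = 9 + 4*q*(-4 + q))
(-3 + g(1, 3))² = (-3 + (9 + 4*3*(-4 + 3)))² = (-3 + (9 + 4*3*(-1)))² = (-3 + (9 - 12))² = (-3 - 3)² = (-6)² = 36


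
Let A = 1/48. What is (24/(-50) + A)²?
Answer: 303601/1440000 ≈ 0.21083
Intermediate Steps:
A = 1/48 ≈ 0.020833
(24/(-50) + A)² = (24/(-50) + 1/48)² = (24*(-1/50) + 1/48)² = (-12/25 + 1/48)² = (-551/1200)² = 303601/1440000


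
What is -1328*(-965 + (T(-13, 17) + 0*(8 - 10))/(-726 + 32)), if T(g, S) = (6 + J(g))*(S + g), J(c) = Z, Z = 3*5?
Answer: 444743216/347 ≈ 1.2817e+6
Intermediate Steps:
Z = 15
J(c) = 15
T(g, S) = 21*S + 21*g (T(g, S) = (6 + 15)*(S + g) = 21*(S + g) = 21*S + 21*g)
-1328*(-965 + (T(-13, 17) + 0*(8 - 10))/(-726 + 32)) = -1328*(-965 + ((21*17 + 21*(-13)) + 0*(8 - 10))/(-726 + 32)) = -1328*(-965 + ((357 - 273) + 0*(-2))/(-694)) = -1328*(-965 + (84 + 0)*(-1/694)) = -1328*(-965 + 84*(-1/694)) = -1328*(-965 - 42/347) = -1328*(-334897/347) = 444743216/347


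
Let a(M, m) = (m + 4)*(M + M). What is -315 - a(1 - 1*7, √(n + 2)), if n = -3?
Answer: -267 + 12*I ≈ -267.0 + 12.0*I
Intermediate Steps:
a(M, m) = 2*M*(4 + m) (a(M, m) = (4 + m)*(2*M) = 2*M*(4 + m))
-315 - a(1 - 1*7, √(n + 2)) = -315 - 2*(1 - 1*7)*(4 + √(-3 + 2)) = -315 - 2*(1 - 7)*(4 + √(-1)) = -315 - 2*(-6)*(4 + I) = -315 - (-48 - 12*I) = -315 + (48 + 12*I) = -267 + 12*I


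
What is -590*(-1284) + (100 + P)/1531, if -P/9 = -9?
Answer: 1159824541/1531 ≈ 7.5756e+5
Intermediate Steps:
P = 81 (P = -9*(-9) = 81)
-590*(-1284) + (100 + P)/1531 = -590*(-1284) + (100 + 81)/1531 = 757560 + 181*(1/1531) = 757560 + 181/1531 = 1159824541/1531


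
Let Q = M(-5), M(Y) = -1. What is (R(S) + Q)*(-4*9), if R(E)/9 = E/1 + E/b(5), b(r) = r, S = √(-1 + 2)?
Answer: -1764/5 ≈ -352.80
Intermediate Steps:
S = 1 (S = √1 = 1)
Q = -1
R(E) = 54*E/5 (R(E) = 9*(E/1 + E/5) = 9*(E*1 + E*(⅕)) = 9*(E + E/5) = 9*(6*E/5) = 54*E/5)
(R(S) + Q)*(-4*9) = ((54/5)*1 - 1)*(-4*9) = (54/5 - 1)*(-36) = (49/5)*(-36) = -1764/5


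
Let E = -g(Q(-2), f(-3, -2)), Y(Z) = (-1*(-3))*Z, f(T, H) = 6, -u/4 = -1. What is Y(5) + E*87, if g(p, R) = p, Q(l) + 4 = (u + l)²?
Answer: 15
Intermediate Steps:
u = 4 (u = -4*(-1) = 4)
Q(l) = -4 + (4 + l)²
Y(Z) = 3*Z
E = 0 (E = -(-4 + (4 - 2)²) = -(-4 + 2²) = -(-4 + 4) = -1*0 = 0)
Y(5) + E*87 = 3*5 + 0*87 = 15 + 0 = 15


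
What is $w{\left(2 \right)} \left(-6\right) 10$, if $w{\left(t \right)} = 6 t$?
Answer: $-720$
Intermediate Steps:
$w{\left(2 \right)} \left(-6\right) 10 = 6 \cdot 2 \left(-6\right) 10 = 12 \left(-6\right) 10 = \left(-72\right) 10 = -720$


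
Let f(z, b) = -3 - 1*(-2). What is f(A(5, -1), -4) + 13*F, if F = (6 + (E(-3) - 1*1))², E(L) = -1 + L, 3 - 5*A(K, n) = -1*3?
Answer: 12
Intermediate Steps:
A(K, n) = 6/5 (A(K, n) = ⅗ - (-1)*3/5 = ⅗ - ⅕*(-3) = ⅗ + ⅗ = 6/5)
f(z, b) = -1 (f(z, b) = -3 + 2 = -1)
F = 1 (F = (6 + ((-1 - 3) - 1*1))² = (6 + (-4 - 1))² = (6 - 5)² = 1² = 1)
f(A(5, -1), -4) + 13*F = -1 + 13*1 = -1 + 13 = 12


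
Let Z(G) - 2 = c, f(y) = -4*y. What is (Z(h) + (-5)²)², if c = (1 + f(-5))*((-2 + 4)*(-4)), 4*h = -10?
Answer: 19881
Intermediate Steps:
h = -5/2 (h = (¼)*(-10) = -5/2 ≈ -2.5000)
c = -168 (c = (1 - 4*(-5))*((-2 + 4)*(-4)) = (1 + 20)*(2*(-4)) = 21*(-8) = -168)
Z(G) = -166 (Z(G) = 2 - 168 = -166)
(Z(h) + (-5)²)² = (-166 + (-5)²)² = (-166 + 25)² = (-141)² = 19881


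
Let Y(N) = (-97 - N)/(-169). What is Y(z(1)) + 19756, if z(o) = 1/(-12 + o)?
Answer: 2825190/143 ≈ 19757.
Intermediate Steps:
Y(N) = 97/169 + N/169 (Y(N) = (-97 - N)*(-1/169) = 97/169 + N/169)
Y(z(1)) + 19756 = (97/169 + 1/(169*(-12 + 1))) + 19756 = (97/169 + (1/169)/(-11)) + 19756 = (97/169 + (1/169)*(-1/11)) + 19756 = (97/169 - 1/1859) + 19756 = 82/143 + 19756 = 2825190/143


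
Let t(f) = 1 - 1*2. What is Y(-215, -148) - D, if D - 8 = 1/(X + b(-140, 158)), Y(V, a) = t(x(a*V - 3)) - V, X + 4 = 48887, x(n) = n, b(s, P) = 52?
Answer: 10080609/48935 ≈ 206.00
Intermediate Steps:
X = 48883 (X = -4 + 48887 = 48883)
t(f) = -1 (t(f) = 1 - 2 = -1)
Y(V, a) = -1 - V
D = 391481/48935 (D = 8 + 1/(48883 + 52) = 8 + 1/48935 = 391481/48935 ≈ 8.0000)
Y(-215, -148) - D = (-1 - 1*(-215)) - 1*391481/48935 = (-1 + 215) - 391481/48935 = 214 - 391481/48935 = 10080609/48935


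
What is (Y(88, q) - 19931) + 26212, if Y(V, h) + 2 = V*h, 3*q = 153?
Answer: 10767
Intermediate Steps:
q = 51 (q = (1/3)*153 = 51)
Y(V, h) = -2 + V*h
(Y(88, q) - 19931) + 26212 = ((-2 + 88*51) - 19931) + 26212 = ((-2 + 4488) - 19931) + 26212 = (4486 - 19931) + 26212 = -15445 + 26212 = 10767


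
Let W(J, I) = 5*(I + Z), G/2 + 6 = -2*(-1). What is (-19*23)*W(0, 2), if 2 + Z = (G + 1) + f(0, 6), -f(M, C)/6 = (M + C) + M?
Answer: 93955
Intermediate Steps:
f(M, C) = -12*M - 6*C (f(M, C) = -6*((M + C) + M) = -6*((C + M) + M) = -6*(C + 2*M) = -12*M - 6*C)
G = -8 (G = -12 + 2*(-2*(-1)) = -12 + 2*2 = -12 + 4 = -8)
Z = -45 (Z = -2 + ((-8 + 1) + (-12*0 - 6*6)) = -2 + (-7 + (0 - 36)) = -2 + (-7 - 36) = -2 - 43 = -45)
W(J, I) = -225 + 5*I (W(J, I) = 5*(I - 45) = 5*(-45 + I) = -225 + 5*I)
(-19*23)*W(0, 2) = (-19*23)*(-225 + 5*2) = -437*(-225 + 10) = -437*(-215) = 93955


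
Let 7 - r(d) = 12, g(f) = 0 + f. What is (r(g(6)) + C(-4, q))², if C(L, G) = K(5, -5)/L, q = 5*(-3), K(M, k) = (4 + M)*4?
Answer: 196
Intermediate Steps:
g(f) = f
r(d) = -5 (r(d) = 7 - 1*12 = 7 - 12 = -5)
K(M, k) = 16 + 4*M
q = -15
C(L, G) = 36/L (C(L, G) = (16 + 4*5)/L = (16 + 20)/L = 36/L)
(r(g(6)) + C(-4, q))² = (-5 + 36/(-4))² = (-5 + 36*(-¼))² = (-5 - 9)² = (-14)² = 196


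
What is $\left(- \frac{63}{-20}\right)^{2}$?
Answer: $\frac{3969}{400} \approx 9.9225$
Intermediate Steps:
$\left(- \frac{63}{-20}\right)^{2} = \left(\left(-63\right) \left(- \frac{1}{20}\right)\right)^{2} = \left(\frac{63}{20}\right)^{2} = \frac{3969}{400}$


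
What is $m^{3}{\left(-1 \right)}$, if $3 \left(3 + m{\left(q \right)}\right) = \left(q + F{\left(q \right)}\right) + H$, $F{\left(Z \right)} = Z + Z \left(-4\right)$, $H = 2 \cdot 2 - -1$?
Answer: $- \frac{8}{27} \approx -0.2963$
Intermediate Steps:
$H = 5$ ($H = 4 + 1 = 5$)
$F{\left(Z \right)} = - 3 Z$ ($F{\left(Z \right)} = Z - 4 Z = - 3 Z$)
$m{\left(q \right)} = - \frac{4}{3} - \frac{2 q}{3}$ ($m{\left(q \right)} = -3 + \frac{\left(q - 3 q\right) + 5}{3} = -3 + \frac{- 2 q + 5}{3} = -3 + \frac{5 - 2 q}{3} = -3 - \left(- \frac{5}{3} + \frac{2 q}{3}\right) = - \frac{4}{3} - \frac{2 q}{3}$)
$m^{3}{\left(-1 \right)} = \left(- \frac{4}{3} - - \frac{2}{3}\right)^{3} = \left(- \frac{4}{3} + \frac{2}{3}\right)^{3} = \left(- \frac{2}{3}\right)^{3} = - \frac{8}{27}$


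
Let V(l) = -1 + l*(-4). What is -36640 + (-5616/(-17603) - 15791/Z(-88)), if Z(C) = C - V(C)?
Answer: -282863116483/7727717 ≈ -36604.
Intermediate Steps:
V(l) = -1 - 4*l
Z(C) = 1 + 5*C (Z(C) = C - (-1 - 4*C) = C + (1 + 4*C) = 1 + 5*C)
-36640 + (-5616/(-17603) - 15791/Z(-88)) = -36640 + (-5616/(-17603) - 15791/(1 + 5*(-88))) = -36640 + (-5616*(-1/17603) - 15791/(1 - 440)) = -36640 + (5616/17603 - 15791/(-439)) = -36640 + (5616/17603 - 15791*(-1/439)) = -36640 + (5616/17603 + 15791/439) = -36640 + 280434397/7727717 = -282863116483/7727717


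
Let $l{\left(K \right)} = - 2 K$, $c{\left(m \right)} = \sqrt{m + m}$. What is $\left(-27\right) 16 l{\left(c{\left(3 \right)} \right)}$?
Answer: $864 \sqrt{6} \approx 2116.4$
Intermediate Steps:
$c{\left(m \right)} = \sqrt{2} \sqrt{m}$ ($c{\left(m \right)} = \sqrt{2 m} = \sqrt{2} \sqrt{m}$)
$\left(-27\right) 16 l{\left(c{\left(3 \right)} \right)} = \left(-27\right) 16 \left(- 2 \sqrt{2} \sqrt{3}\right) = - 432 \left(- 2 \sqrt{6}\right) = 864 \sqrt{6}$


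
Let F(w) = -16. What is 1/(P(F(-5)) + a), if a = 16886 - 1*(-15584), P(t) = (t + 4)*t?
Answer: 1/32662 ≈ 3.0617e-5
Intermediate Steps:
P(t) = t*(4 + t) (P(t) = (4 + t)*t = t*(4 + t))
a = 32470 (a = 16886 + 15584 = 32470)
1/(P(F(-5)) + a) = 1/(-16*(4 - 16) + 32470) = 1/(-16*(-12) + 32470) = 1/(192 + 32470) = 1/32662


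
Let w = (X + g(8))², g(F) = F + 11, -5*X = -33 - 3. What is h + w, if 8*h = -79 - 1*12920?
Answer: -187687/200 ≈ -938.43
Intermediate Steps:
X = 36/5 (X = -(-33 - 3)/5 = -⅕*(-36) = 36/5 ≈ 7.2000)
g(F) = 11 + F
w = 17161/25 (w = (36/5 + (11 + 8))² = (36/5 + 19)² = (131/5)² = 17161/25 ≈ 686.44)
h = -12999/8 (h = (-79 - 1*12920)/8 = (-79 - 12920)/8 = (⅛)*(-12999) = -12999/8 ≈ -1624.9)
h + w = -12999/8 + 17161/25 = -187687/200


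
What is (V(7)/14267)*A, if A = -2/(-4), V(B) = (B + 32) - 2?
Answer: 37/28534 ≈ 0.0012967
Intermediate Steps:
V(B) = 30 + B (V(B) = (32 + B) - 2 = 30 + B)
A = 1/2 (A = -2*(-1/4) = 1/2 ≈ 0.50000)
(V(7)/14267)*A = ((30 + 7)/14267)*(1/2) = (37*(1/14267))*(1/2) = (37/14267)*(1/2) = 37/28534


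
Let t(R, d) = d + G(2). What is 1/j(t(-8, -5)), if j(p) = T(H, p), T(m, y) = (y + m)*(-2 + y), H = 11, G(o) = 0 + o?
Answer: -1/40 ≈ -0.025000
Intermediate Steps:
G(o) = o
T(m, y) = (-2 + y)*(m + y) (T(m, y) = (m + y)*(-2 + y) = (-2 + y)*(m + y))
t(R, d) = 2 + d (t(R, d) = d + 2 = 2 + d)
j(p) = -22 + p**2 + 9*p (j(p) = p**2 - 2*11 - 2*p + 11*p = p**2 - 22 - 2*p + 11*p = -22 + p**2 + 9*p)
1/j(t(-8, -5)) = 1/(-22 + (2 - 5)**2 + 9*(2 - 5)) = 1/(-22 + (-3)**2 + 9*(-3)) = 1/(-22 + 9 - 27) = 1/(-40) = -1/40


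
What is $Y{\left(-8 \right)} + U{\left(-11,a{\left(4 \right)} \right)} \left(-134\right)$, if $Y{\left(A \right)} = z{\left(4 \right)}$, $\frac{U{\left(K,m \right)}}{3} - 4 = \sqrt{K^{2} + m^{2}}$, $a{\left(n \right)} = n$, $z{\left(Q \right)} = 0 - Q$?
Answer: $-1612 - 402 \sqrt{137} \approx -6317.3$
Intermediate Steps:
$z{\left(Q \right)} = - Q$
$U{\left(K,m \right)} = 12 + 3 \sqrt{K^{2} + m^{2}}$
$Y{\left(A \right)} = -4$ ($Y{\left(A \right)} = \left(-1\right) 4 = -4$)
$Y{\left(-8 \right)} + U{\left(-11,a{\left(4 \right)} \right)} \left(-134\right) = -4 + \left(12 + 3 \sqrt{\left(-11\right)^{2} + 4^{2}}\right) \left(-134\right) = -4 + \left(12 + 3 \sqrt{121 + 16}\right) \left(-134\right) = -4 + \left(12 + 3 \sqrt{137}\right) \left(-134\right) = -4 - \left(1608 + 402 \sqrt{137}\right) = -1612 - 402 \sqrt{137}$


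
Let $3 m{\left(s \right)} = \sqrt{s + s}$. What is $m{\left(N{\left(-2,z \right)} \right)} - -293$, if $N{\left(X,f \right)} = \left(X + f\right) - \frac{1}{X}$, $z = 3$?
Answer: $293 + \frac{\sqrt{3}}{3} \approx 293.58$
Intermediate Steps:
$N{\left(X,f \right)} = X + f - \frac{1}{X}$
$m{\left(s \right)} = \frac{\sqrt{2} \sqrt{s}}{3}$ ($m{\left(s \right)} = \frac{\sqrt{s + s}}{3} = \frac{\sqrt{2 s}}{3} = \frac{\sqrt{2} \sqrt{s}}{3}$)
$m{\left(N{\left(-2,z \right)} \right)} - -293 = \frac{\sqrt{2} \sqrt{-2 + 3 - \frac{1}{-2}}}{3} - -293 = \frac{\sqrt{2} \sqrt{-2 + 3 - - \frac{1}{2}}}{3} + 293 = \frac{\sqrt{2} \sqrt{-2 + 3 + \frac{1}{2}}}{3} + 293 = \frac{\sqrt{2} \sqrt{\frac{3}{2}}}{3} + 293 = \frac{\sqrt{2} \frac{\sqrt{6}}{2}}{3} + 293 = \frac{\sqrt{3}}{3} + 293 = 293 + \frac{\sqrt{3}}{3}$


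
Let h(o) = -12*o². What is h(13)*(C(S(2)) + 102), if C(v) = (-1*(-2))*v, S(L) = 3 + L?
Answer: -227136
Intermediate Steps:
C(v) = 2*v
h(13)*(C(S(2)) + 102) = (-12*13²)*(2*(3 + 2) + 102) = (-12*169)*(2*5 + 102) = -2028*(10 + 102) = -2028*112 = -227136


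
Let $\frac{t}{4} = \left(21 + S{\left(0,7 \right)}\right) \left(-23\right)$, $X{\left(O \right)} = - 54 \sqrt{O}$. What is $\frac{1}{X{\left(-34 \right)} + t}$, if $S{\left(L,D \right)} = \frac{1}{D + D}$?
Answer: $- \frac{47495}{94501478} + \frac{1323 i \sqrt{34}}{94501478} \approx -0.00050258 + 8.1632 \cdot 10^{-5} i$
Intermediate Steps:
$S{\left(L,D \right)} = \frac{1}{2 D}$
$t = - \frac{13570}{7}$ ($t = 4 \left(21 + \frac{1}{2 \cdot 7}\right) \left(-23\right) = 4 \left(21 + \frac{1}{2} \cdot \frac{1}{7}\right) \left(-23\right) = 4 \left(21 + \frac{1}{14}\right) \left(-23\right) = 4 \cdot \frac{295}{14} \left(-23\right) = 4 \left(- \frac{6785}{14}\right) = - \frac{13570}{7} \approx -1938.6$)
$\frac{1}{X{\left(-34 \right)} + t} = \frac{1}{- 54 \sqrt{-34} - \frac{13570}{7}} = \frac{1}{- 54 i \sqrt{34} - \frac{13570}{7}} = \frac{1}{- \frac{13570}{7} - 54 i \sqrt{34}}$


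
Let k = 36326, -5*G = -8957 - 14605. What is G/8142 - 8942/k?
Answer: 40990366/123235955 ≈ 0.33262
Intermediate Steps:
G = 23562/5 (G = -(-8957 - 14605)/5 = -1/5*(-23562) = 23562/5 ≈ 4712.4)
G/8142 - 8942/k = (23562/5)/8142 - 8942/36326 = (23562/5)*(1/8142) - 8942*1/36326 = 3927/6785 - 4471/18163 = 40990366/123235955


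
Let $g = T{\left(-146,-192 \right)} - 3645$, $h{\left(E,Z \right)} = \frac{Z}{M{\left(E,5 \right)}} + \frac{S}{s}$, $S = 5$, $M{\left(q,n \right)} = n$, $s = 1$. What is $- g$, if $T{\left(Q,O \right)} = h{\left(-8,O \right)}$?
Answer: $\frac{18392}{5} \approx 3678.4$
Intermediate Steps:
$h{\left(E,Z \right)} = 5 + \frac{Z}{5}$ ($h{\left(E,Z \right)} = \frac{Z}{5} + \frac{5}{1} = Z \frac{1}{5} + 5 \cdot 1 = \frac{Z}{5} + 5 = 5 + \frac{Z}{5}$)
$T{\left(Q,O \right)} = 5 + \frac{O}{5}$
$g = - \frac{18392}{5}$ ($g = \left(5 + \frac{1}{5} \left(-192\right)\right) - 3645 = \left(5 - \frac{192}{5}\right) - 3645 = - \frac{167}{5} - 3645 = - \frac{18392}{5} \approx -3678.4$)
$- g = \left(-1\right) \left(- \frac{18392}{5}\right) = \frac{18392}{5}$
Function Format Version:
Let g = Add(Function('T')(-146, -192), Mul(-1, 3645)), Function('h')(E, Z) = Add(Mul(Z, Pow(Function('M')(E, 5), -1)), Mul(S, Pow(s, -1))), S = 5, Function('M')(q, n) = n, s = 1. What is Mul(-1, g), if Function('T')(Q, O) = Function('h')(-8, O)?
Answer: Rational(18392, 5) ≈ 3678.4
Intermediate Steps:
Function('h')(E, Z) = Add(5, Mul(Rational(1, 5), Z)) (Function('h')(E, Z) = Add(Mul(Z, Pow(5, -1)), Mul(5, Pow(1, -1))) = Add(Mul(Z, Rational(1, 5)), Mul(5, 1)) = Add(Mul(Rational(1, 5), Z), 5) = Add(5, Mul(Rational(1, 5), Z)))
Function('T')(Q, O) = Add(5, Mul(Rational(1, 5), O))
g = Rational(-18392, 5) (g = Add(Add(5, Mul(Rational(1, 5), -192)), Mul(-1, 3645)) = Add(Add(5, Rational(-192, 5)), -3645) = Add(Rational(-167, 5), -3645) = Rational(-18392, 5) ≈ -3678.4)
Mul(-1, g) = Mul(-1, Rational(-18392, 5)) = Rational(18392, 5)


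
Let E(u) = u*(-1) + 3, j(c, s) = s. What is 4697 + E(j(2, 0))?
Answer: 4700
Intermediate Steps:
E(u) = 3 - u (E(u) = -u + 3 = 3 - u)
4697 + E(j(2, 0)) = 4697 + (3 - 1*0) = 4697 + (3 + 0) = 4697 + 3 = 4700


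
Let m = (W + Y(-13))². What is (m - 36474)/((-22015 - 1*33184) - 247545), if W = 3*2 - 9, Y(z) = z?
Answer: 1393/11644 ≈ 0.11963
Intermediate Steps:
W = -3 (W = 6 - 9 = -3)
m = 256 (m = (-3 - 13)² = (-16)² = 256)
(m - 36474)/((-22015 - 1*33184) - 247545) = (256 - 36474)/((-22015 - 1*33184) - 247545) = -36218/((-22015 - 33184) - 247545) = -36218/(-55199 - 247545) = -36218/(-302744) = -36218*(-1/302744) = 1393/11644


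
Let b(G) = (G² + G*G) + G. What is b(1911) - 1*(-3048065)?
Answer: 10353818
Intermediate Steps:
b(G) = G + 2*G² (b(G) = (G² + G²) + G = 2*G² + G = G + 2*G²)
b(1911) - 1*(-3048065) = 1911*(1 + 2*1911) - 1*(-3048065) = 1911*(1 + 3822) + 3048065 = 1911*3823 + 3048065 = 7305753 + 3048065 = 10353818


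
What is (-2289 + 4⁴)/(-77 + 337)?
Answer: -2033/260 ≈ -7.8192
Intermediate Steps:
(-2289 + 4⁴)/(-77 + 337) = (-2289 + 256)/260 = -2033*1/260 = -2033/260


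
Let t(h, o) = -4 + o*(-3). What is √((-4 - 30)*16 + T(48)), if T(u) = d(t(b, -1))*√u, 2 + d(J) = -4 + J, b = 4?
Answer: 2*√(-136 - 7*√3) ≈ 24.341*I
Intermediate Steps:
t(h, o) = -4 - 3*o
d(J) = -6 + J (d(J) = -2 + (-4 + J) = -6 + J)
T(u) = -7*√u (T(u) = (-6 + (-4 - 3*(-1)))*√u = (-6 + (-4 + 3))*√u = (-6 - 1)*√u = -7*√u)
√((-4 - 30)*16 + T(48)) = √((-4 - 30)*16 - 28*√3) = √(-34*16 - 28*√3) = √(-544 - 28*√3)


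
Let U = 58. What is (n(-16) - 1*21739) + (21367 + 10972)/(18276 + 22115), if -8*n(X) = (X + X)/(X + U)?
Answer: -18438499028/848211 ≈ -21738.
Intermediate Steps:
n(X) = -X/(4*(58 + X)) (n(X) = -(X + X)/(8*(X + 58)) = -2*X/(8*(58 + X)) = -X/(4*(58 + X)))
(n(-16) - 1*21739) + (21367 + 10972)/(18276 + 22115) = (-1*(-16)/(232 + 4*(-16)) - 1*21739) + (21367 + 10972)/(18276 + 22115) = (-1*(-16)/(232 - 64) - 21739) + 32339/40391 = (-1*(-16)/168 - 21739) + 32339*(1/40391) = (-1*(-16)*1/168 - 21739) + 32339/40391 = (2/21 - 21739) + 32339/40391 = -456517/21 + 32339/40391 = -18438499028/848211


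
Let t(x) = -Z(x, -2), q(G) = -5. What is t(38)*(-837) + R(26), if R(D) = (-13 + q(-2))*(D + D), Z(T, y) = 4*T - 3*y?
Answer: 131310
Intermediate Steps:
Z(T, y) = -3*y + 4*T
t(x) = -6 - 4*x (t(x) = -(-3*(-2) + 4*x) = -(6 + 4*x) = -6 - 4*x)
R(D) = -36*D (R(D) = (-13 - 5)*(D + D) = -36*D)
t(38)*(-837) + R(26) = (-6 - 4*38)*(-837) - 36*26 = (-6 - 152)*(-837) - 936 = -158*(-837) - 936 = 132246 - 936 = 131310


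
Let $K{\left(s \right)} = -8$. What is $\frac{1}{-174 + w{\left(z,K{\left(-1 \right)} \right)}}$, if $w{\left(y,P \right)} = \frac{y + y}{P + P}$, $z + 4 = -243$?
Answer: $- \frac{8}{1145} \approx -0.0069869$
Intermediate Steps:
$z = -247$ ($z = -4 - 243 = -247$)
$w{\left(y,P \right)} = \frac{y}{P}$ ($w{\left(y,P \right)} = \frac{2 y}{2 P} = 2 y \frac{1}{2 P} = \frac{y}{P}$)
$\frac{1}{-174 + w{\left(z,K{\left(-1 \right)} \right)}} = \frac{1}{-174 - \frac{247}{-8}} = \frac{1}{-174 - - \frac{247}{8}} = \frac{1}{-174 + \frac{247}{8}} = \frac{1}{- \frac{1145}{8}} = - \frac{8}{1145}$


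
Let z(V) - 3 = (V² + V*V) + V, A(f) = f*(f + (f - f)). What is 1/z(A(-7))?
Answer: 1/4854 ≈ 0.00020602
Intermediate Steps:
A(f) = f² (A(f) = f*(f + 0) = f*f = f²)
z(V) = 3 + V + 2*V² (z(V) = 3 + ((V² + V*V) + V) = 3 + ((V² + V²) + V) = 3 + (2*V² + V) = 3 + (V + 2*V²) = 3 + V + 2*V²)
1/z(A(-7)) = 1/(3 + (-7)² + 2*((-7)²)²) = 1/(3 + 49 + 2*49²) = 1/(3 + 49 + 2*2401) = 1/(3 + 49 + 4802) = 1/4854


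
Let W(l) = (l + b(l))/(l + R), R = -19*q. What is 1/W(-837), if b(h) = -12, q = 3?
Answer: 298/283 ≈ 1.0530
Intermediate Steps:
R = -57 (R = -19*3 = -57)
W(l) = (-12 + l)/(-57 + l) (W(l) = (l - 12)/(l - 57) = (-12 + l)/(-57 + l))
1/W(-837) = 1/((-12 - 837)/(-57 - 837)) = 1/(-849/(-894)) = 1/(-1/894*(-849)) = 1/(283/298) = 298/283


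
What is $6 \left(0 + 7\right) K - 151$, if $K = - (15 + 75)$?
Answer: $-3931$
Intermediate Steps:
$K = -90$ ($K = \left(-1\right) 90 = -90$)
$6 \left(0 + 7\right) K - 151 = 6 \left(0 + 7\right) \left(-90\right) - 151 = 6 \cdot 7 \left(-90\right) - 151 = 42 \left(-90\right) - 151 = -3780 - 151 = -3931$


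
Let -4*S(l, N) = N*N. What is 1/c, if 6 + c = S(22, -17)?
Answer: -4/313 ≈ -0.012780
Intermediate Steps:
S(l, N) = -N**2/4 (S(l, N) = -N*N/4 = -N**2/4)
c = -313/4 (c = -6 - 1/4*(-17)**2 = -6 - 1/4*289 = -6 - 289/4 = -313/4 ≈ -78.250)
1/c = 1/(-313/4) = -4/313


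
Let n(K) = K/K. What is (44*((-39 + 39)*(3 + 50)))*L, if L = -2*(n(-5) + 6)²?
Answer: 0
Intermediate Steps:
n(K) = 1
L = -98 (L = -2*(1 + 6)² = -2*7² = -2*49 = -98)
(44*((-39 + 39)*(3 + 50)))*L = (44*((-39 + 39)*(3 + 50)))*(-98) = (44*(0*53))*(-98) = (44*0)*(-98) = 0*(-98) = 0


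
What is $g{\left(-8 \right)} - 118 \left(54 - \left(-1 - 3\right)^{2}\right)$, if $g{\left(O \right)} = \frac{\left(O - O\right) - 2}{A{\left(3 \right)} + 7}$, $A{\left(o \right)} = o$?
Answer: $- \frac{22421}{5} \approx -4484.2$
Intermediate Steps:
$g{\left(O \right)} = - \frac{1}{5}$ ($g{\left(O \right)} = \frac{\left(O - O\right) - 2}{3 + 7} = \frac{0 - 2}{10} = \left(-2\right) \frac{1}{10} = - \frac{1}{5}$)
$g{\left(-8 \right)} - 118 \left(54 - \left(-1 - 3\right)^{2}\right) = - \frac{1}{5} - 118 \left(54 - \left(-1 - 3\right)^{2}\right) = - \frac{1}{5} - 118 \left(54 - \left(-4\right)^{2}\right) = - \frac{1}{5} - 118 \left(54 - 16\right) = - \frac{1}{5} - 4484 = - \frac{22421}{5}$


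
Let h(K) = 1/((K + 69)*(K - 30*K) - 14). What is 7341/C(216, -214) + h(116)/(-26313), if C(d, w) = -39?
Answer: -40072073962481/212888010426 ≈ -188.23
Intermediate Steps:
h(K) = 1/(-14 - 29*K*(69 + K)) (h(K) = 1/((69 + K)*(-29*K) - 14) = 1/(-29*K*(69 + K) - 14) = 1/(-14 - 29*K*(69 + K)))
7341/C(216, -214) + h(116)/(-26313) = 7341/(-39) - 1/(14 + 29*116² + 2001*116)/(-26313) = 7341*(-1/39) - 1/(14 + 29*13456 + 232116)*(-1/26313) = -2447/13 - 1/(14 + 390224 + 232116)*(-1/26313) = -2447/13 - 1/622354*(-1/26313) = -2447/13 + 1/16376000802 = -40072073962481/212888010426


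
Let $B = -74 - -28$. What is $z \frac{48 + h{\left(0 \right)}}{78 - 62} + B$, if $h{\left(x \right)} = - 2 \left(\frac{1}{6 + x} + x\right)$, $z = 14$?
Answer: $- \frac{103}{24} \approx -4.2917$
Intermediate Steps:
$B = -46$ ($B = -74 + 28 = -46$)
$h{\left(x \right)} = - 2 x - \frac{2}{6 + x}$ ($h{\left(x \right)} = - 2 \left(x + \frac{1}{6 + x}\right) = - 2 x - \frac{2}{6 + x}$)
$z \frac{48 + h{\left(0 \right)}}{78 - 62} + B = 14 \frac{48 + \frac{2 \left(-1 - 0^{2} - 0\right)}{6 + 0}}{78 - 62} - 46 = 14 \frac{48 + \frac{2 \left(-1 - 0 + 0\right)}{6}}{16} - 46 = 14 \left(48 + 2 \cdot \frac{1}{6} \left(-1 + 0 + 0\right)\right) \frac{1}{16} - 46 = 14 \left(48 + 2 \cdot \frac{1}{6} \left(-1\right)\right) \frac{1}{16} - 46 = 14 \left(48 - \frac{1}{3}\right) \frac{1}{16} - 46 = 14 \cdot \frac{143}{3} \cdot \frac{1}{16} - 46 = 14 \cdot \frac{143}{48} - 46 = \frac{1001}{24} - 46 = - \frac{103}{24}$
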